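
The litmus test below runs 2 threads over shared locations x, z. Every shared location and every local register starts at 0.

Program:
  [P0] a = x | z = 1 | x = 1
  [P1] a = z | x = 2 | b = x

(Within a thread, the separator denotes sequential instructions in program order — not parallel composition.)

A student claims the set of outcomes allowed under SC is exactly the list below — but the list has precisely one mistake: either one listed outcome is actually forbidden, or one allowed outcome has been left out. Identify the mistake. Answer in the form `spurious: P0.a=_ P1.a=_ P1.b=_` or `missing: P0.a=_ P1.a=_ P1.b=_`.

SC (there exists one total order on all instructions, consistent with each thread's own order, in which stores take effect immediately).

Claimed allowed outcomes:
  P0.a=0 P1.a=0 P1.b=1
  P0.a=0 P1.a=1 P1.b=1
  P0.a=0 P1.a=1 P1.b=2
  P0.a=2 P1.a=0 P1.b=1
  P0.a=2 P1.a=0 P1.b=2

missing: P0.a=0 P1.a=0 P1.b=2

outcome vector order: (P0.a,P1.a,P1.b)
SC (6): 001; 002; 011; 012; 201; 202
SC∖claimed = {002}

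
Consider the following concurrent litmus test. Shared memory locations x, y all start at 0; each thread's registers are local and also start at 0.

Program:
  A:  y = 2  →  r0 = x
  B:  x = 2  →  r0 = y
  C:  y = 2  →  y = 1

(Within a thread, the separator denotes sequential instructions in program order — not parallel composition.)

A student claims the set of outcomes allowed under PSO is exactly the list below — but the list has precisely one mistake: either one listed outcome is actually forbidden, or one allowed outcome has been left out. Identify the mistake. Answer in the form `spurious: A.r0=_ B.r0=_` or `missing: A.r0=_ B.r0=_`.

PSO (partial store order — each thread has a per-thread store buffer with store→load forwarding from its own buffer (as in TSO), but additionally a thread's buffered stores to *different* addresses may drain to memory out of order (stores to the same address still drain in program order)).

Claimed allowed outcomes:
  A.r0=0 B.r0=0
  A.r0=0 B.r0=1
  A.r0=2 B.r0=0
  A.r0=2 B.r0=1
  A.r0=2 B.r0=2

missing: A.r0=0 B.r0=2

outcome vector order: (A.r0,B.r0)
[PSO] allowed = {<0 0> <0 1> <0 2> <2 0> <2 1> <2 2>}
PSO∖claimed = {<0 2>}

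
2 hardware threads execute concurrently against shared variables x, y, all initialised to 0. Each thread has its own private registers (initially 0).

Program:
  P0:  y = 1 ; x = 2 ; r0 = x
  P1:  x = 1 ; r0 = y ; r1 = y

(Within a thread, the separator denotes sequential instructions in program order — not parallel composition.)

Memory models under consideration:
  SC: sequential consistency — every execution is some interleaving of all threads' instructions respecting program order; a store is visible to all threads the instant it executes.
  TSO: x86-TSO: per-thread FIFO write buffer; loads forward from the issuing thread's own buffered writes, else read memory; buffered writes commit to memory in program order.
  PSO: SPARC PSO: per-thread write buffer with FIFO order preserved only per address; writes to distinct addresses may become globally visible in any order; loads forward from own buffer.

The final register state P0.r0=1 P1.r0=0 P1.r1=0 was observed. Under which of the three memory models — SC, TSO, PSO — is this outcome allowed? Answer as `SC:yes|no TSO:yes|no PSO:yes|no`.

outcome vector order: (P0.r0,P1.r0,P1.r1)
[SC] allowed = {111 200 201 211}
[TSO] allowed = {100 101 111 200 201 211}
[PSO] allowed = {100 101 111 200 201 211}
target 100 ∈ {TSO,PSO}

SC:no TSO:yes PSO:yes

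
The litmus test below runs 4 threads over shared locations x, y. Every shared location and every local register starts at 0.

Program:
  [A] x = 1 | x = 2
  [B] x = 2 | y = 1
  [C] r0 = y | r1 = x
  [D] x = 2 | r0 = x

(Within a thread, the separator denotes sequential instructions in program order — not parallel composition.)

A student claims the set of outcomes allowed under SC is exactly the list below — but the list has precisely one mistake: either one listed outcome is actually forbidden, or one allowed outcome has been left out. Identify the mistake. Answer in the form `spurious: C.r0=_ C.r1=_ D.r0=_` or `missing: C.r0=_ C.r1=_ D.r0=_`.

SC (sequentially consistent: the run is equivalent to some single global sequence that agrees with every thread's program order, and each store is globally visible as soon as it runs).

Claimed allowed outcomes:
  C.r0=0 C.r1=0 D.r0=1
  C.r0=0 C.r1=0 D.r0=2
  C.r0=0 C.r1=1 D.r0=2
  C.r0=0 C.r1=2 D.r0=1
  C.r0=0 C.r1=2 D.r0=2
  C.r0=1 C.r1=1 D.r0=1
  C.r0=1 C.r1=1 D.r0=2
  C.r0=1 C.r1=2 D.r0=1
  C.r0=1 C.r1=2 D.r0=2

missing: C.r0=0 C.r1=1 D.r0=1

outcome vector order: (C.r0,C.r1,D.r0)
SC: 10 outcomes — {001; 002; 011; 012; 021; 022; 111; 112; 121; 122}
SC∖claimed = {011}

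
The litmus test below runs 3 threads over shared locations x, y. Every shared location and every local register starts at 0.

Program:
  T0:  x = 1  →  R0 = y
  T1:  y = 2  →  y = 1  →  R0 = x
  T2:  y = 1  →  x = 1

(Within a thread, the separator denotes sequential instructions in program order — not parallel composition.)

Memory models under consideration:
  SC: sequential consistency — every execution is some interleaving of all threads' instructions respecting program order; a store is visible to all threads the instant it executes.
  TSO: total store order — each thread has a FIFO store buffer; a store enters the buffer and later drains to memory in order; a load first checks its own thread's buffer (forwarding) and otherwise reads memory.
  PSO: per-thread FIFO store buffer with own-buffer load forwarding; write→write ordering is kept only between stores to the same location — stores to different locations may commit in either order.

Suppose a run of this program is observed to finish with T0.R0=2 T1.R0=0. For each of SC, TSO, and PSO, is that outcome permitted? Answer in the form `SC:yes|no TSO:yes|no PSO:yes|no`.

outcome vector order: (T0.R0,T1.R0)
[SC] allowed = {01; 10; 11; 21}
[TSO] allowed = {00; 01; 10; 11; 20; 21}
[PSO] allowed = {00; 01; 10; 11; 20; 21}
target 20 ∈ {TSO,PSO}

SC:no TSO:yes PSO:yes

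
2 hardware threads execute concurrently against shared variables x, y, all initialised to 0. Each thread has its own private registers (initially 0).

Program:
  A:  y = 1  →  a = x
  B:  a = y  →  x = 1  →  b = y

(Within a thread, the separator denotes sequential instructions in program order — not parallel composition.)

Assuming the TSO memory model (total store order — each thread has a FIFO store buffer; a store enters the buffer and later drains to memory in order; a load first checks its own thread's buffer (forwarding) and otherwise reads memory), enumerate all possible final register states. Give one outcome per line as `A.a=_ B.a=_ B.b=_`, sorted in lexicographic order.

outcome vector order: (A.a,B.a,B.b)
|TSO outcomes| = 6

A.a=0 B.a=0 B.b=0
A.a=0 B.a=0 B.b=1
A.a=0 B.a=1 B.b=1
A.a=1 B.a=0 B.b=0
A.a=1 B.a=0 B.b=1
A.a=1 B.a=1 B.b=1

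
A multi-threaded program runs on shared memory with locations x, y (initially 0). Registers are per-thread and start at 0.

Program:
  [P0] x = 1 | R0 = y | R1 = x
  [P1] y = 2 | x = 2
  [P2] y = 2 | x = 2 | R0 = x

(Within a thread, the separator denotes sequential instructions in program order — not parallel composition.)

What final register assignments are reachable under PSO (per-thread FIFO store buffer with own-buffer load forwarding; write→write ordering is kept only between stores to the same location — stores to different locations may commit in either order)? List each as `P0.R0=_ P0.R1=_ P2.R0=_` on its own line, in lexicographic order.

P0.R0=0 P0.R1=1 P2.R0=1
P0.R0=0 P0.R1=1 P2.R0=2
P0.R0=0 P0.R1=2 P2.R0=1
P0.R0=0 P0.R1=2 P2.R0=2
P0.R0=2 P0.R1=1 P2.R0=1
P0.R0=2 P0.R1=1 P2.R0=2
P0.R0=2 P0.R1=2 P2.R0=1
P0.R0=2 P0.R1=2 P2.R0=2

outcome vector order: (P0.R0,P0.R1,P2.R0)
|PSO outcomes| = 8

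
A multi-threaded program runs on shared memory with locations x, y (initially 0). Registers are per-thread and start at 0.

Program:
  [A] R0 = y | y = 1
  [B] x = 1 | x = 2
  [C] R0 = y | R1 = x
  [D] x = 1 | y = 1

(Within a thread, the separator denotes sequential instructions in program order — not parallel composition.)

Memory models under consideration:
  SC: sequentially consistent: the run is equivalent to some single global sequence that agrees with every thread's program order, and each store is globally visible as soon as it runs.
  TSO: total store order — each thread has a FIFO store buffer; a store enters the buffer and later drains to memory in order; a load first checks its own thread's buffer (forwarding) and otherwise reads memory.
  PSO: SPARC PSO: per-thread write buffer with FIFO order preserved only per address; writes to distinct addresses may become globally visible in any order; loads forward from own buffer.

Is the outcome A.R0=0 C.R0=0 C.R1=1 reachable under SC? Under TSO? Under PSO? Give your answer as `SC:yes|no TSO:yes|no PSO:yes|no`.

SC:yes TSO:yes PSO:yes

outcome vector order: (A.R0,C.R0,C.R1)
[SC] allowed = {(0,0,0), (0,0,1), (0,0,2), (0,1,0), (0,1,1), (0,1,2), (1,0,0), (1,0,1), (1,0,2), (1,1,1), (1,1,2)}
[TSO] allowed = {(0,0,0), (0,0,1), (0,0,2), (0,1,0), (0,1,1), (0,1,2), (1,0,0), (1,0,1), (1,0,2), (1,1,1), (1,1,2)}
[PSO] allowed = {(0,0,0), (0,0,1), (0,0,2), (0,1,0), (0,1,1), (0,1,2), (1,0,0), (1,0,1), (1,0,2), (1,1,0), (1,1,1), (1,1,2)}
target (0,0,1) ∈ {SC,TSO,PSO}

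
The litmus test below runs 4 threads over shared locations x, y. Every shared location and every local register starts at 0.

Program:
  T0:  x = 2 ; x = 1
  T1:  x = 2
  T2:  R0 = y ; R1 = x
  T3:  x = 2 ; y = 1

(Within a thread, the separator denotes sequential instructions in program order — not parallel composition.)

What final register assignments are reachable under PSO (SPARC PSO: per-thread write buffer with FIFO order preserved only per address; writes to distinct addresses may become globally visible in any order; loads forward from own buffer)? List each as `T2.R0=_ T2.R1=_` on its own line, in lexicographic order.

outcome vector order: (T2.R0,T2.R1)
|PSO outcomes| = 6

T2.R0=0 T2.R1=0
T2.R0=0 T2.R1=1
T2.R0=0 T2.R1=2
T2.R0=1 T2.R1=0
T2.R0=1 T2.R1=1
T2.R0=1 T2.R1=2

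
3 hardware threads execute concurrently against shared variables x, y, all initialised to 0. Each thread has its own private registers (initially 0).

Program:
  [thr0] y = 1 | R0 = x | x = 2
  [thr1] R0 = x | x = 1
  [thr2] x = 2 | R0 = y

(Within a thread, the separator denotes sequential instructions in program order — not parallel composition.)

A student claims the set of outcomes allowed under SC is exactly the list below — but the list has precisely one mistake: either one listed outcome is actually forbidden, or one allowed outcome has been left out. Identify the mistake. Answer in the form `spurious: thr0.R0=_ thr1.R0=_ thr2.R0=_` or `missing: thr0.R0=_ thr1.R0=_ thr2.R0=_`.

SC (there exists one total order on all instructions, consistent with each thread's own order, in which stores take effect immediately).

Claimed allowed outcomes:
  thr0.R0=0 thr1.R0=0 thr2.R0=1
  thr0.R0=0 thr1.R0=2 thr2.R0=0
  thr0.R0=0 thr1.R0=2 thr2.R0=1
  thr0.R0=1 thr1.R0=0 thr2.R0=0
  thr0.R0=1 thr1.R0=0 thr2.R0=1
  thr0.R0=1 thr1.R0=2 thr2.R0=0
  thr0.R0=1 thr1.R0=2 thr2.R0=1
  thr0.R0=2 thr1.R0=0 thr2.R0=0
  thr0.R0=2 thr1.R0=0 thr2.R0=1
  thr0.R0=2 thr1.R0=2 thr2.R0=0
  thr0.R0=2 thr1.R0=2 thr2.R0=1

spurious: thr0.R0=0 thr1.R0=2 thr2.R0=0

outcome vector order: (thr0.R0,thr1.R0,thr2.R0)
SC: 10 outcomes — {<0 0 1> <0 2 1> <1 0 0> <1 0 1> <1 2 0> <1 2 1> <2 0 0> <2 0 1> <2 2 0> <2 2 1>}
claimed∖SC = {<0 2 0>}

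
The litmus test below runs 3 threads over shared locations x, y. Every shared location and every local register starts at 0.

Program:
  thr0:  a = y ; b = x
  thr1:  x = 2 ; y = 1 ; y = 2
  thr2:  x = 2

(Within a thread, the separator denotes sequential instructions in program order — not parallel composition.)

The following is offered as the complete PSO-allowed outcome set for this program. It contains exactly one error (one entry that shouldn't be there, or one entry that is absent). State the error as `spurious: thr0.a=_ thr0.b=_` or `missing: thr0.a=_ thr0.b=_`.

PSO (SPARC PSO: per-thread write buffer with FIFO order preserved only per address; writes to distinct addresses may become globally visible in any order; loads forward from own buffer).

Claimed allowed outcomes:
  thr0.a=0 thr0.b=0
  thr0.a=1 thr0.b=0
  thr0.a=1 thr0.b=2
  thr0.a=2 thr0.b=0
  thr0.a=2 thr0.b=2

missing: thr0.a=0 thr0.b=2

outcome vector order: (thr0.a,thr0.b)
under PSO → 0/0, 0/2, 1/0, 1/2, 2/0, 2/2
PSO∖claimed = {0/2}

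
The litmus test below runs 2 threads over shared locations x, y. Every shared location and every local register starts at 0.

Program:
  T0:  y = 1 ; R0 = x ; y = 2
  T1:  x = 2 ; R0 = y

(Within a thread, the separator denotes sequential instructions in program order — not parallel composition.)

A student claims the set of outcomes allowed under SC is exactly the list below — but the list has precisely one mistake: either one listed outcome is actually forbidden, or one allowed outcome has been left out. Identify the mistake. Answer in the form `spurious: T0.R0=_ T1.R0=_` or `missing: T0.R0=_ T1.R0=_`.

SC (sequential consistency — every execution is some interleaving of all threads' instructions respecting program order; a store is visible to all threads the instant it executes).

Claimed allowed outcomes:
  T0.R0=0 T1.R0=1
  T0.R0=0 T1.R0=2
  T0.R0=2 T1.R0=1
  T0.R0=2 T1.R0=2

outcome vector order: (T0.R0,T1.R0)
under SC → 01; 02; 20; 21; 22
SC∖claimed = {20}

missing: T0.R0=2 T1.R0=0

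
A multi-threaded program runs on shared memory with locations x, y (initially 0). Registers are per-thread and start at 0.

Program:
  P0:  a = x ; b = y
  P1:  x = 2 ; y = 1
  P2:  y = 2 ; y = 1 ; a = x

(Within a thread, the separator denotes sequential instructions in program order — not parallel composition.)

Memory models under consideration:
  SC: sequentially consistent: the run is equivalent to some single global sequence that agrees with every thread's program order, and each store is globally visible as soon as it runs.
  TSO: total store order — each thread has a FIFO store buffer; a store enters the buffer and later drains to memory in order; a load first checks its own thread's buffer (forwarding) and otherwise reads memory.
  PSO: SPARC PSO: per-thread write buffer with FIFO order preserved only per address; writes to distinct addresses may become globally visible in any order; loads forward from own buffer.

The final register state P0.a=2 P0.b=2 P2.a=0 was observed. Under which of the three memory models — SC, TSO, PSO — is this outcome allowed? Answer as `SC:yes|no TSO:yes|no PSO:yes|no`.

outcome vector order: (P0.a,P0.b,P2.a)
SC (10): 0/0/0; 0/0/2; 0/1/0; 0/1/2; 0/2/0; 0/2/2; 2/0/2; 2/1/0; 2/1/2; 2/2/2
TSO (12): 0/0/0; 0/0/2; 0/1/0; 0/1/2; 0/2/0; 0/2/2; 2/0/0; 2/0/2; 2/1/0; 2/1/2; 2/2/0; 2/2/2
PSO (12): 0/0/0; 0/0/2; 0/1/0; 0/1/2; 0/2/0; 0/2/2; 2/0/0; 2/0/2; 2/1/0; 2/1/2; 2/2/0; 2/2/2
target 2/2/0 ∈ {TSO,PSO}

SC:no TSO:yes PSO:yes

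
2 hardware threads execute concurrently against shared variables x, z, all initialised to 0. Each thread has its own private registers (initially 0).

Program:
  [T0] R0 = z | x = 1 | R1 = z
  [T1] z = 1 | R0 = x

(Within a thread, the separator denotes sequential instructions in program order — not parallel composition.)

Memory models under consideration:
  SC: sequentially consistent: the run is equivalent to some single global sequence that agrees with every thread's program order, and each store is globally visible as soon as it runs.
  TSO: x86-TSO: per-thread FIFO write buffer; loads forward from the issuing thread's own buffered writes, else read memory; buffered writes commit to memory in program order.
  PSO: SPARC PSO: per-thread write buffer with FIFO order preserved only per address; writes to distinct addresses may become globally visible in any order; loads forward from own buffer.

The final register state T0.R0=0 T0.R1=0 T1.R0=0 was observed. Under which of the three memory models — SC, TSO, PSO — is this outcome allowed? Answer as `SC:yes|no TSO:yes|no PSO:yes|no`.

outcome vector order: (T0.R0,T0.R1,T1.R0)
SC: 5 outcomes — {001 010 011 110 111}
TSO: 6 outcomes — {000 001 010 011 110 111}
PSO: 6 outcomes — {000 001 010 011 110 111}
target 000 ∈ {TSO,PSO}

SC:no TSO:yes PSO:yes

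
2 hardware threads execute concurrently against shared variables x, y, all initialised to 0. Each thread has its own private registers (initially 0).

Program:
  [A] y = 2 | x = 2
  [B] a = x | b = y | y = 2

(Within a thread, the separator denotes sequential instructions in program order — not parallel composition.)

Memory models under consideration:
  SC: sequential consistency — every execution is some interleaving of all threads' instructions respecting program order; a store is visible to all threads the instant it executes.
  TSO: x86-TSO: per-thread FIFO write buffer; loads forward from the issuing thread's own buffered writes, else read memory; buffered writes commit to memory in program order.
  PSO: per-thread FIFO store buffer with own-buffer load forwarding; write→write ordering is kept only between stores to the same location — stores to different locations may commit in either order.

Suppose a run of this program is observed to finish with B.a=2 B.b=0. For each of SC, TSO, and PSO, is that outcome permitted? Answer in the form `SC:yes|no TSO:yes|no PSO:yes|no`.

outcome vector order: (B.a,B.b)
under SC → <0 0>; <0 2>; <2 2>
under TSO → <0 0>; <0 2>; <2 2>
under PSO → <0 0>; <0 2>; <2 0>; <2 2>
target <2 0> ∈ {PSO}

SC:no TSO:no PSO:yes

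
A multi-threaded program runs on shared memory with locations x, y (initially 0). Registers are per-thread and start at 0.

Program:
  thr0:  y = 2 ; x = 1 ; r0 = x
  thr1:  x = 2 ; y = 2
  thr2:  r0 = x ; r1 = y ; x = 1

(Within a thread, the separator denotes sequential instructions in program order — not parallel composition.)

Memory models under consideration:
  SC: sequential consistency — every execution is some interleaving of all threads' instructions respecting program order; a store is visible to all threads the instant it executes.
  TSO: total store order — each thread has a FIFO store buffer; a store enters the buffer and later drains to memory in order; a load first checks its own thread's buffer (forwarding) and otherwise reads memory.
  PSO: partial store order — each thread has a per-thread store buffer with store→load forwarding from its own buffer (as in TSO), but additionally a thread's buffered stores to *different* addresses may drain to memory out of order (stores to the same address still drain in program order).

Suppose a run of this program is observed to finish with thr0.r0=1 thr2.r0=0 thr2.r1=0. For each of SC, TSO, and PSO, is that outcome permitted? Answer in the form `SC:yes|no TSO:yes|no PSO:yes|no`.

outcome vector order: (thr0.r0,thr2.r0,thr2.r1)
under SC → 1/0/0, 1/0/2, 1/1/2, 1/2/0, 1/2/2, 2/0/0, 2/0/2, 2/1/2, 2/2/2
under TSO → 1/0/0, 1/0/2, 1/1/2, 1/2/0, 1/2/2, 2/0/0, 2/0/2, 2/1/2, 2/2/2
under PSO → 1/0/0, 1/0/2, 1/1/0, 1/1/2, 1/2/0, 1/2/2, 2/0/0, 2/0/2, 2/1/0, 2/1/2, 2/2/0, 2/2/2
target 1/0/0 ∈ {SC,TSO,PSO}

SC:yes TSO:yes PSO:yes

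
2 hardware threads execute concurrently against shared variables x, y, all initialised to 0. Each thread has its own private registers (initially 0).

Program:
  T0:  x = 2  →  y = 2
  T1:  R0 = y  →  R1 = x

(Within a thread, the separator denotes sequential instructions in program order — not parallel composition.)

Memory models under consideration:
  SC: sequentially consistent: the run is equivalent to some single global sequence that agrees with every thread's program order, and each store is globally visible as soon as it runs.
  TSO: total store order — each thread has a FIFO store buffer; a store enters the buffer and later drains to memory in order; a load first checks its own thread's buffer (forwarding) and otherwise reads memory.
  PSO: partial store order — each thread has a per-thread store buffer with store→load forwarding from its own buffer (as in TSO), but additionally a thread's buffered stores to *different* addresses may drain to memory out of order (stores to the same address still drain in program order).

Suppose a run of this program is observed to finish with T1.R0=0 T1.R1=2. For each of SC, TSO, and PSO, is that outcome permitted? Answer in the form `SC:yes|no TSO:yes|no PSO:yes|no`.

outcome vector order: (T1.R0,T1.R1)
SC (3): 0/0, 0/2, 2/2
TSO (3): 0/0, 0/2, 2/2
PSO (4): 0/0, 0/2, 2/0, 2/2
target 0/2 ∈ {SC,TSO,PSO}

SC:yes TSO:yes PSO:yes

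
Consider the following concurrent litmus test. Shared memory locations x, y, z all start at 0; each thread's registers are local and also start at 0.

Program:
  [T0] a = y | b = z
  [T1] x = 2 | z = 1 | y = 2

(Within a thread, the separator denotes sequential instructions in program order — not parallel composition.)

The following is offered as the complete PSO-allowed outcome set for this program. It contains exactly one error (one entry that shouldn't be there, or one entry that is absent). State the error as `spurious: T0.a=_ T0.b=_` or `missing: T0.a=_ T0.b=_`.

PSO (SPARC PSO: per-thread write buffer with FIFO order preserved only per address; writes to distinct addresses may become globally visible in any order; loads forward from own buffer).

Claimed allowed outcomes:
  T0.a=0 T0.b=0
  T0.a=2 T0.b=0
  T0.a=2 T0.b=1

missing: T0.a=0 T0.b=1

outcome vector order: (T0.a,T0.b)
PSO: 4 outcomes — {0/0; 0/1; 2/0; 2/1}
PSO∖claimed = {0/1}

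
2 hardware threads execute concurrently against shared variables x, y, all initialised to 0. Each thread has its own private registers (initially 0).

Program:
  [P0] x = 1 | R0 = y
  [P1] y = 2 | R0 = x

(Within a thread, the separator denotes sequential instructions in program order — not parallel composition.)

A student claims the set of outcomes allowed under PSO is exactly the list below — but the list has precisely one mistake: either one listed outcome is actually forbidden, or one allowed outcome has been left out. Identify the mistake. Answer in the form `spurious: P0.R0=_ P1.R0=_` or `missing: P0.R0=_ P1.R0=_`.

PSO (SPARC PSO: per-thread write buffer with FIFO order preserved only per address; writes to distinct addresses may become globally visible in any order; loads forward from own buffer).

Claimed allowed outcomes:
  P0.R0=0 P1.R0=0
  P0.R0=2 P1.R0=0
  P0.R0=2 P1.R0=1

missing: P0.R0=0 P1.R0=1

outcome vector order: (P0.R0,P1.R0)
PSO (4): 0/0 0/1 2/0 2/1
PSO∖claimed = {0/1}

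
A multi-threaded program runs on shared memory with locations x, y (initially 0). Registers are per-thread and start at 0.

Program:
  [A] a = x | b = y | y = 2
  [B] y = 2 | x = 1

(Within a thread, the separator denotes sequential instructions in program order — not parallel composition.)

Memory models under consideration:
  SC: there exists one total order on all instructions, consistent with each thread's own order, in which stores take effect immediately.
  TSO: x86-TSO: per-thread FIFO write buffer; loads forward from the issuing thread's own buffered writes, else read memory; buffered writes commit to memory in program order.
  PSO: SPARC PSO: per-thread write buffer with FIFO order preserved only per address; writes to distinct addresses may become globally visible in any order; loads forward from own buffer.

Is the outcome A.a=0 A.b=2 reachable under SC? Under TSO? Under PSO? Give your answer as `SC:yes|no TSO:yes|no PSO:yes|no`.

SC:yes TSO:yes PSO:yes

outcome vector order: (A.a,A.b)
SC: 3 outcomes — {0/0; 0/2; 1/2}
TSO: 3 outcomes — {0/0; 0/2; 1/2}
PSO: 4 outcomes — {0/0; 0/2; 1/0; 1/2}
target 0/2 ∈ {SC,TSO,PSO}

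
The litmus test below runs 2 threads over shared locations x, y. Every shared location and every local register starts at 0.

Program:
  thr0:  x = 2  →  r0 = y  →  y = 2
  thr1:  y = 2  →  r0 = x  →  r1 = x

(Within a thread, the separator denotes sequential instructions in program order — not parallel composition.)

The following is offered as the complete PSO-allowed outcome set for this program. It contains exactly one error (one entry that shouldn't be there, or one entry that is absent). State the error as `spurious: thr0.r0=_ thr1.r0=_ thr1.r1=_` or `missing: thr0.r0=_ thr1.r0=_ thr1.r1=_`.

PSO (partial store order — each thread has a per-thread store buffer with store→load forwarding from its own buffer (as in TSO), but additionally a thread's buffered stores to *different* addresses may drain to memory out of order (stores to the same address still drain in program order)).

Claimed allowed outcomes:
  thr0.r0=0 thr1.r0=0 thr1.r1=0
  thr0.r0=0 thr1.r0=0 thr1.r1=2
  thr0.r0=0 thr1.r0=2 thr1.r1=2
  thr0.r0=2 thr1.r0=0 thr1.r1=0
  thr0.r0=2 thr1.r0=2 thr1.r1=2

missing: thr0.r0=2 thr1.r0=0 thr1.r1=2

outcome vector order: (thr0.r0,thr1.r0,thr1.r1)
under PSO → (0,0,0); (0,0,2); (0,2,2); (2,0,0); (2,0,2); (2,2,2)
PSO∖claimed = {(2,0,2)}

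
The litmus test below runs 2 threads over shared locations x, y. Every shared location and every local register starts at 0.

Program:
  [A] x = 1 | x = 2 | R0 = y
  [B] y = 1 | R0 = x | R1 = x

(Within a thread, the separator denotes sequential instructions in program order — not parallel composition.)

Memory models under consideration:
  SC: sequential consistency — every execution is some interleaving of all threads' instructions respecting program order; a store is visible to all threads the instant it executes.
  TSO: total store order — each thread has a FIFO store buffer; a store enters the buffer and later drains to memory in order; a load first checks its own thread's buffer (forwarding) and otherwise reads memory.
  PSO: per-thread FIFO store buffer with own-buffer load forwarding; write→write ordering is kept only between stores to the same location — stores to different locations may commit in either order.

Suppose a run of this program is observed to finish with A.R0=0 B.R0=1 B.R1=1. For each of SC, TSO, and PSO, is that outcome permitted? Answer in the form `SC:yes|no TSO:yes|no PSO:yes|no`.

SC:no TSO:yes PSO:yes

outcome vector order: (A.R0,B.R0,B.R1)
SC (7): 0/2/2; 1/0/0; 1/0/1; 1/0/2; 1/1/1; 1/1/2; 1/2/2
TSO (12): 0/0/0; 0/0/1; 0/0/2; 0/1/1; 0/1/2; 0/2/2; 1/0/0; 1/0/1; 1/0/2; 1/1/1; 1/1/2; 1/2/2
PSO (12): 0/0/0; 0/0/1; 0/0/2; 0/1/1; 0/1/2; 0/2/2; 1/0/0; 1/0/1; 1/0/2; 1/1/1; 1/1/2; 1/2/2
target 0/1/1 ∈ {TSO,PSO}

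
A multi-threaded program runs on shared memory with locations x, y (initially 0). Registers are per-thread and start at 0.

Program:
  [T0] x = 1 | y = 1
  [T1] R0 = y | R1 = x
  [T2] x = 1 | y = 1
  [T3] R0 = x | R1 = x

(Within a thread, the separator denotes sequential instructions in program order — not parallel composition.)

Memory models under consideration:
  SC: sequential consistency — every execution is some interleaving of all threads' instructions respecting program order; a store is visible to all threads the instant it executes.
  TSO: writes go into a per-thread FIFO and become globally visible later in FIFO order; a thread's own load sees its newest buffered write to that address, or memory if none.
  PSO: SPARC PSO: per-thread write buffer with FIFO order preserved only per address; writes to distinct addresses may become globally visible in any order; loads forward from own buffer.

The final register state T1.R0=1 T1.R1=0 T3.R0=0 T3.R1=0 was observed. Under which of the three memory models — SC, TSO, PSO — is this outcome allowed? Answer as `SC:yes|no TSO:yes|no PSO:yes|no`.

outcome vector order: (T1.R0,T1.R1,T3.R0,T3.R1)
SC: 9 outcomes — {0000 0001 0011 0100 0101 0111 1100 1101 1111}
TSO: 9 outcomes — {0000 0001 0011 0100 0101 0111 1100 1101 1111}
PSO: 12 outcomes — {0000 0001 0011 0100 0101 0111 1000 1001 1011 1100 1101 1111}
target 1000 ∈ {PSO}

SC:no TSO:no PSO:yes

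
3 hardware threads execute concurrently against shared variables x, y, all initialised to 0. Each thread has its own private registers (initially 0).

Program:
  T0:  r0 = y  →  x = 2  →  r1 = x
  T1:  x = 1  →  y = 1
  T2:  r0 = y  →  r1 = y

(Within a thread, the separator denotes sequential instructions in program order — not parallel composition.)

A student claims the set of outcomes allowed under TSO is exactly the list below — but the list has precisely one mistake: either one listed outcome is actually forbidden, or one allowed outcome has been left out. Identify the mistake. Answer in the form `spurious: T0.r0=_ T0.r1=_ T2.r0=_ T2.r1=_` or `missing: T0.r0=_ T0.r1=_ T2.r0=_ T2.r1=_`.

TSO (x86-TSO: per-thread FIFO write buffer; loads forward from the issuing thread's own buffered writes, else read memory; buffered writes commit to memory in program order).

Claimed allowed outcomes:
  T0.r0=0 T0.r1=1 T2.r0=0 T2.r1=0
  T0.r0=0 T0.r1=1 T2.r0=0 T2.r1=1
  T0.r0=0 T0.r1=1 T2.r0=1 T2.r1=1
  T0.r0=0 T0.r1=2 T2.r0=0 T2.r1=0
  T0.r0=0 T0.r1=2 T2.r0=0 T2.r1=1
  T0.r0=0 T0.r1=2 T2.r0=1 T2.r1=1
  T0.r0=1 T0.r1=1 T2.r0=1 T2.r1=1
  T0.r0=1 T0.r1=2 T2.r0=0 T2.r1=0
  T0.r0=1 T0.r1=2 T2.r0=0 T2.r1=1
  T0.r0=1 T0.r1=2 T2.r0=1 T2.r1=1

spurious: T0.r0=1 T0.r1=1 T2.r0=1 T2.r1=1

outcome vector order: (T0.r0,T0.r1,T2.r0,T2.r1)
TSO: 9 outcomes — {(0,1,0,0) (0,1,0,1) (0,1,1,1) (0,2,0,0) (0,2,0,1) (0,2,1,1) (1,2,0,0) (1,2,0,1) (1,2,1,1)}
claimed∖TSO = {(1,1,1,1)}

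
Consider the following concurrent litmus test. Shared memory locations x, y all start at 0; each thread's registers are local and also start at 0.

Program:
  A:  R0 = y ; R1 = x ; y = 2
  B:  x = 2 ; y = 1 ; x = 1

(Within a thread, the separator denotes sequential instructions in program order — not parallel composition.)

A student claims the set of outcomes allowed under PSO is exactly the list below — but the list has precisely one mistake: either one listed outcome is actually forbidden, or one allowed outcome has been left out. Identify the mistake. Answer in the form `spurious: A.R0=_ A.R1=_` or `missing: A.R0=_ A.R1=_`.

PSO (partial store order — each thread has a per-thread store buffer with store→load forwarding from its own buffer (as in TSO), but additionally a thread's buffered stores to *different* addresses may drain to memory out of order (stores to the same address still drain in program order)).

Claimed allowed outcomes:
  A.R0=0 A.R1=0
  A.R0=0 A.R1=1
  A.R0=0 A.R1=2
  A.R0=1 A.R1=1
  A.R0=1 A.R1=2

missing: A.R0=1 A.R1=0

outcome vector order: (A.R0,A.R1)
under PSO → <0 0>, <0 1>, <0 2>, <1 0>, <1 1>, <1 2>
PSO∖claimed = {<1 0>}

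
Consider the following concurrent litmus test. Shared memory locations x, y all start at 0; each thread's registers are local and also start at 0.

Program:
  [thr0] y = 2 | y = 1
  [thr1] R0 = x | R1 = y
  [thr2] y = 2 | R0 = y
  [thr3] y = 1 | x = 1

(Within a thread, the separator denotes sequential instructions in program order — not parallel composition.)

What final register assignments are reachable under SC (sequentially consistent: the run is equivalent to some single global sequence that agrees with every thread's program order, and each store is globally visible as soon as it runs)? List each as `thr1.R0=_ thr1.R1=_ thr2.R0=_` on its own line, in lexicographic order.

thr1.R0=0 thr1.R1=0 thr2.R0=1
thr1.R0=0 thr1.R1=0 thr2.R0=2
thr1.R0=0 thr1.R1=1 thr2.R0=1
thr1.R0=0 thr1.R1=1 thr2.R0=2
thr1.R0=0 thr1.R1=2 thr2.R0=1
thr1.R0=0 thr1.R1=2 thr2.R0=2
thr1.R0=1 thr1.R1=1 thr2.R0=1
thr1.R0=1 thr1.R1=1 thr2.R0=2
thr1.R0=1 thr1.R1=2 thr2.R0=1
thr1.R0=1 thr1.R1=2 thr2.R0=2

outcome vector order: (thr1.R0,thr1.R1,thr2.R0)
|SC outcomes| = 10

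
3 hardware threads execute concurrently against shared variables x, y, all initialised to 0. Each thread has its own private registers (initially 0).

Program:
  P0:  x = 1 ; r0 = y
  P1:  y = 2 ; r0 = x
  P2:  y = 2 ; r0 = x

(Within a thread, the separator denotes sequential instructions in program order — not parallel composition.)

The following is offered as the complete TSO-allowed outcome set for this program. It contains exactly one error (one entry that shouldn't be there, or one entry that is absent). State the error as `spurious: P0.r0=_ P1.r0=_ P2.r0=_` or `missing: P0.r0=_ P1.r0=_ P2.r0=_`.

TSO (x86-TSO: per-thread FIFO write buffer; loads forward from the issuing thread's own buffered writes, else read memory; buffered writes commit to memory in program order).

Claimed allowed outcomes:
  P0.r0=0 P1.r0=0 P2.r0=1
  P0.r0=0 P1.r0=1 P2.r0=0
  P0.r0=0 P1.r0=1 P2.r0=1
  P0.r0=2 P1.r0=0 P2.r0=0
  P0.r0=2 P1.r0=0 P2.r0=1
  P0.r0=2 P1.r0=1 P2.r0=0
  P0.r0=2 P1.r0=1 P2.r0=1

missing: P0.r0=0 P1.r0=0 P2.r0=0

outcome vector order: (P0.r0,P1.r0,P2.r0)
[TSO] allowed = {000; 001; 010; 011; 200; 201; 210; 211}
TSO∖claimed = {000}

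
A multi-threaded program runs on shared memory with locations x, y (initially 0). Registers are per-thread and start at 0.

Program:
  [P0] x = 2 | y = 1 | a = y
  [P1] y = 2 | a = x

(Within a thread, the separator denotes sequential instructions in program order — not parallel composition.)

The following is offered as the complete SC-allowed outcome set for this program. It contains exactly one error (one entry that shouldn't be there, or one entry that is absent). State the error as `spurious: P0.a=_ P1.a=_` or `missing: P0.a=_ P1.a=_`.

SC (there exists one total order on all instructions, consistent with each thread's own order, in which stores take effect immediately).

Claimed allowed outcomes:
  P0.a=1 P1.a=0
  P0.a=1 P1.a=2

outcome vector order: (P0.a,P1.a)
SC (3): (1,0) (1,2) (2,2)
SC∖claimed = {(2,2)}

missing: P0.a=2 P1.a=2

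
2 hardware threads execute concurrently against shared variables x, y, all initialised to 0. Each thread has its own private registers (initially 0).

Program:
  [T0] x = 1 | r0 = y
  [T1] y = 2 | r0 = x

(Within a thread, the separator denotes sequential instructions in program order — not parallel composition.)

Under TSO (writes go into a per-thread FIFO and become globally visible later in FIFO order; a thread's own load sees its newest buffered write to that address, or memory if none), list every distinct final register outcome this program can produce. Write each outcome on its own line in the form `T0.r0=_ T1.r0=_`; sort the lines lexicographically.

outcome vector order: (T0.r0,T1.r0)
|TSO outcomes| = 4

T0.r0=0 T1.r0=0
T0.r0=0 T1.r0=1
T0.r0=2 T1.r0=0
T0.r0=2 T1.r0=1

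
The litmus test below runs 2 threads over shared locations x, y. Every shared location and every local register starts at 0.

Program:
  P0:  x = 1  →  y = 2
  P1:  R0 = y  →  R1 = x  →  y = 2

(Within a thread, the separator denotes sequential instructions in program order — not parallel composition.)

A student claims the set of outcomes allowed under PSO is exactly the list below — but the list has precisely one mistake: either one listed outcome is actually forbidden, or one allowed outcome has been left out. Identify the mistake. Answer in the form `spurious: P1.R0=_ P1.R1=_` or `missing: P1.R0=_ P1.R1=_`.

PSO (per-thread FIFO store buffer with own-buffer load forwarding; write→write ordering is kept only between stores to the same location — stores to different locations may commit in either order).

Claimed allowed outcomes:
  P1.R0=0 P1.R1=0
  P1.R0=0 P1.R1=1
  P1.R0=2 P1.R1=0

missing: P1.R0=2 P1.R1=1

outcome vector order: (P1.R0,P1.R1)
[PSO] allowed = {00, 01, 20, 21}
PSO∖claimed = {21}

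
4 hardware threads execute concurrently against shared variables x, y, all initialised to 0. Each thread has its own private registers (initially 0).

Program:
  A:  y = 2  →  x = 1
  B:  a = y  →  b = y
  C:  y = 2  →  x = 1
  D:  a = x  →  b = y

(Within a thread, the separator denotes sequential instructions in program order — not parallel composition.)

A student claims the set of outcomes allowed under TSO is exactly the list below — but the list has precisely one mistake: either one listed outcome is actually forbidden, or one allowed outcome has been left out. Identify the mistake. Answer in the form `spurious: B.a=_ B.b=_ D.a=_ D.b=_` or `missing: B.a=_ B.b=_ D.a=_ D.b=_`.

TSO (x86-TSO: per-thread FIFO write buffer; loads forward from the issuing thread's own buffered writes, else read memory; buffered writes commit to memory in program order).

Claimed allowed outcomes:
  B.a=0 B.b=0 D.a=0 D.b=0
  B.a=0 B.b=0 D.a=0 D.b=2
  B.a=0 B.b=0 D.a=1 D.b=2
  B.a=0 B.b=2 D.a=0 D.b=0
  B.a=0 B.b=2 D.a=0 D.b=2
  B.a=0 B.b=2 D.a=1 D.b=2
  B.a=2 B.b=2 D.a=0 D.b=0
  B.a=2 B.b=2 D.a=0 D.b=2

missing: B.a=2 B.b=2 D.a=1 D.b=2

outcome vector order: (B.a,B.b,D.a,D.b)
under TSO → <0 0 0 0> <0 0 0 2> <0 0 1 2> <0 2 0 0> <0 2 0 2> <0 2 1 2> <2 2 0 0> <2 2 0 2> <2 2 1 2>
TSO∖claimed = {<2 2 1 2>}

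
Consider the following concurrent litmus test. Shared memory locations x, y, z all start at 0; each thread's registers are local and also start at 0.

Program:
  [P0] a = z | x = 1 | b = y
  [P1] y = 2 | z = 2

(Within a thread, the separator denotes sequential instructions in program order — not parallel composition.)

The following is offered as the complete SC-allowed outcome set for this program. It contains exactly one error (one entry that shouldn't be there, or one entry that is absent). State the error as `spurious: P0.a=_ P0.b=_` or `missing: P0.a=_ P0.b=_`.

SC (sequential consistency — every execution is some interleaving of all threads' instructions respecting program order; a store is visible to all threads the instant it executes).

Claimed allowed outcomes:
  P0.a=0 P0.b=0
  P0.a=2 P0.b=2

missing: P0.a=0 P0.b=2

outcome vector order: (P0.a,P0.b)
SC (3): 0/0 0/2 2/2
SC∖claimed = {0/2}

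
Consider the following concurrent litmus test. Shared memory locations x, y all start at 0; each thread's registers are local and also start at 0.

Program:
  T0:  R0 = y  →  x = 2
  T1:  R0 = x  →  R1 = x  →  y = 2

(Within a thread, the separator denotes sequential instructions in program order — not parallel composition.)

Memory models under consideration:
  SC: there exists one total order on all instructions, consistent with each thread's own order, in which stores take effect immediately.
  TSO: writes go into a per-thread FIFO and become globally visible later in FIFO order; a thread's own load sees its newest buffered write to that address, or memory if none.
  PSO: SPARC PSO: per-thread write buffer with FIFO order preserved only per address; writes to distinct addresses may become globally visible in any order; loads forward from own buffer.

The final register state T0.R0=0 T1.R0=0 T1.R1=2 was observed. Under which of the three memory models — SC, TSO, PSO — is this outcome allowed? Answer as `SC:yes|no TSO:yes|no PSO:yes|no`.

SC:yes TSO:yes PSO:yes

outcome vector order: (T0.R0,T1.R0,T1.R1)
[SC] allowed = {(0,0,0) (0,0,2) (0,2,2) (2,0,0)}
[TSO] allowed = {(0,0,0) (0,0,2) (0,2,2) (2,0,0)}
[PSO] allowed = {(0,0,0) (0,0,2) (0,2,2) (2,0,0)}
target (0,0,2) ∈ {SC,TSO,PSO}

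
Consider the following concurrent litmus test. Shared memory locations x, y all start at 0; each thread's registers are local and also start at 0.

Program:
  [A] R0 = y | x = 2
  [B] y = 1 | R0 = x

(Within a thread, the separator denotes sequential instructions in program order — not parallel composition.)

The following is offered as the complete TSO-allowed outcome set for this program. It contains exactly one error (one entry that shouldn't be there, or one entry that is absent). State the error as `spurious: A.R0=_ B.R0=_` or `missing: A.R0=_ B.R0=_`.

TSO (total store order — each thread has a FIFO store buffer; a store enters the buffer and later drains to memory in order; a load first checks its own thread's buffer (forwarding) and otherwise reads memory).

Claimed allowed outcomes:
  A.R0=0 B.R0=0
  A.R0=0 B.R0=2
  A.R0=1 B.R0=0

outcome vector order: (A.R0,B.R0)
under TSO → 0/0 0/2 1/0 1/2
TSO∖claimed = {1/2}

missing: A.R0=1 B.R0=2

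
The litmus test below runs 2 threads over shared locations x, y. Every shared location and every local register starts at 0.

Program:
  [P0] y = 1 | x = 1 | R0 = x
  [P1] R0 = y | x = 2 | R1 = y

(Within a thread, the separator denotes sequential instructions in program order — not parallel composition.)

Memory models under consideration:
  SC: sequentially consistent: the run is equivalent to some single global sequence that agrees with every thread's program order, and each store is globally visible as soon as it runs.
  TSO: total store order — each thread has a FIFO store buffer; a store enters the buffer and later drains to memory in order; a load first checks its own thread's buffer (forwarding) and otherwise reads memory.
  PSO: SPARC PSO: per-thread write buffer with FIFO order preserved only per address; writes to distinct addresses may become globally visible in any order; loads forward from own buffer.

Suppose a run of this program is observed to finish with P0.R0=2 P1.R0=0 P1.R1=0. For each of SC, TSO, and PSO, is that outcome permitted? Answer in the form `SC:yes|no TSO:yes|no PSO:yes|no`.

outcome vector order: (P0.R0,P1.R0,P1.R1)
[SC] allowed = {1/0/0; 1/0/1; 1/1/1; 2/0/1; 2/1/1}
[TSO] allowed = {1/0/0; 1/0/1; 1/1/1; 2/0/0; 2/0/1; 2/1/1}
[PSO] allowed = {1/0/0; 1/0/1; 1/1/1; 2/0/0; 2/0/1; 2/1/1}
target 2/0/0 ∈ {TSO,PSO}

SC:no TSO:yes PSO:yes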